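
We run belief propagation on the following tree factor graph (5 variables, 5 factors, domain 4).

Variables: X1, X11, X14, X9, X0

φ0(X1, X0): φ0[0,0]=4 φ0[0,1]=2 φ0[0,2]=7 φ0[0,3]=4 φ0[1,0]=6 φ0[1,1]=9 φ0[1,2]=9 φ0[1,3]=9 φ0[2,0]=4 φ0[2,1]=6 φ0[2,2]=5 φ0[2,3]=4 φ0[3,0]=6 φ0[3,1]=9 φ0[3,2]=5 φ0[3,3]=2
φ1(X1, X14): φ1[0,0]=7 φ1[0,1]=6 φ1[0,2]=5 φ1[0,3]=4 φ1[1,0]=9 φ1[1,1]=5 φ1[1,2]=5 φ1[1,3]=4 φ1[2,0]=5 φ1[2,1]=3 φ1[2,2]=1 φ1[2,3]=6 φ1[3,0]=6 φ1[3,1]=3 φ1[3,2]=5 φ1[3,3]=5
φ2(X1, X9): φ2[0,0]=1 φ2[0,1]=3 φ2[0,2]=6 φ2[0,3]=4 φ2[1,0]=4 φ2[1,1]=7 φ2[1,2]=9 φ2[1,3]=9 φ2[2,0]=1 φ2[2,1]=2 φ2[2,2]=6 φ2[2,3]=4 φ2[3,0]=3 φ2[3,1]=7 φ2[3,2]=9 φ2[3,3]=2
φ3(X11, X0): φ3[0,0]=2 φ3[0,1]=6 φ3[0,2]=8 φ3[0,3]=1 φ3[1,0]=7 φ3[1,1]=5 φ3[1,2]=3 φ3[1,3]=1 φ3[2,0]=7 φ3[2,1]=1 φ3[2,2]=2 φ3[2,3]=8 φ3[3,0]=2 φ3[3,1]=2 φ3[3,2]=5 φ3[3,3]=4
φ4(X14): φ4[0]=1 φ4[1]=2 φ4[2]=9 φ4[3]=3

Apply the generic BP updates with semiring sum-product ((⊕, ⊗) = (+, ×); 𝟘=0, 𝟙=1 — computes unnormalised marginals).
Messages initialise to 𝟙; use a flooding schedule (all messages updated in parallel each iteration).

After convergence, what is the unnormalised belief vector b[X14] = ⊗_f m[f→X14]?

init: all messages = 𝟙 over 4 values
r1 m[φ0→X1] = [17, 33, 19, 22]
r1 m[φ0→X0] = [20, 26, 26, 19]
r1 m[φ1→X1] = [22, 23, 15, 19]
r1 m[φ1→X14] = [27, 17, 16, 19]
r1 m[φ2→X1] = [14, 29, 13, 21]
r1 m[φ2→X9] = [9, 19, 30, 19]
r1 m[φ3→X11] = [17, 16, 18, 13]
r1 m[φ3→X0] = [18, 14, 18, 14]
r1 m[φ4→X14] = [1, 2, 9, 3]
r1 m[X1→φ0] = [1, 1, 1, 1]
r1 m[X1→φ1] = [1, 1, 1, 1]
r1 m[X1→φ2] = [1, 1, 1, 1]
r1 m[X11→φ3] = [1, 1, 1, 1]
r1 m[X14→φ1] = [1, 1, 1, 1]
r1 m[X14→φ4] = [1, 1, 1, 1]
r1 m[X9→φ2] = [1, 1, 1, 1]
r1 m[X0→φ0] = [1, 1, 1, 1]
r1 m[X0→φ3] = [1, 1, 1, 1]
r2 m[φ0→X1] = [17, 33, 19, 22]
r2 m[φ0→X0] = [20, 26, 26, 19]
r2 m[φ1→X1] = [22, 23, 15, 19]
r2 m[φ1→X14] = [27, 17, 16, 19]
r2 m[φ2→X1] = [14, 29, 13, 21]
r2 m[φ2→X9] = [9, 19, 30, 19]
r2 m[φ3→X11] = [17, 16, 18, 13]
r2 m[φ3→X0] = [18, 14, 18, 14]
r2 m[φ4→X14] = [1, 2, 9, 3]
r2 m[X1→φ0] = [308, 667, 195, 399]
r2 m[X1→φ1] = [238, 957, 247, 462]
r2 m[X1→φ2] = [374, 759, 285, 418]
r2 m[X11→φ3] = [1, 1, 1, 1]
r2 m[X14→φ1] = [1, 2, 9, 3]
r2 m[X14→φ4] = [27, 17, 16, 19]
r2 m[X9→φ2] = [1, 1, 1, 1]
r2 m[X0→φ0] = [18, 14, 18, 14]
r2 m[X0→φ3] = [20, 26, 26, 19]
r3 m[φ0→X1] = [282, 522, 302, 352]
r3 m[φ0→X0] = [8408, 11380, 11129, 8813]
r3 m[φ1→X1] = [76, 76, 38, 72]
r3 m[φ1→X14] = [14286, 8340, 8532, 8572]
r3 m[φ2→X1] = [14, 29, 13, 21]
r3 m[φ2→X9] = [4949, 9931, 14547, 10303]
r3 m[φ3→X11] = [423, 367, 370, 298]
r3 m[φ3→X0] = [18, 14, 18, 14]
r3 m[φ4→X14] = [1, 2, 9, 3]
r3 m[X1→φ0] = [308, 667, 195, 399]
r3 m[X1→φ1] = [238, 957, 247, 462]
r3 m[X1→φ2] = [374, 759, 285, 418]
r3 m[X11→φ3] = [1, 1, 1, 1]
r3 m[X14→φ1] = [1, 2, 9, 3]
r3 m[X14→φ4] = [27, 17, 16, 19]
r3 m[X9→φ2] = [1, 1, 1, 1]
r3 m[X0→φ0] = [18, 14, 18, 14]
r3 m[X0→φ3] = [20, 26, 26, 19]
r4 m[φ0→X1] = [282, 522, 302, 352]
r4 m[φ0→X0] = [8408, 11380, 11129, 8813]
r4 m[φ1→X1] = [76, 76, 38, 72]
r4 m[φ1→X14] = [14286, 8340, 8532, 8572]
r4 m[φ2→X1] = [14, 29, 13, 21]
r4 m[φ2→X9] = [4949, 9931, 14547, 10303]
r4 m[φ3→X11] = [423, 367, 370, 298]
r4 m[φ3→X0] = [18, 14, 18, 14]
r4 m[φ4→X14] = [1, 2, 9, 3]
r4 m[X1→φ0] = [1064, 2204, 494, 1512]
r4 m[X1→φ1] = [3948, 15138, 3926, 7392]
r4 m[X1→φ2] = [21432, 39672, 11476, 25344]
r4 m[X11→φ3] = [1, 1, 1, 1]
r4 m[X14→φ1] = [1, 2, 9, 3]
r4 m[X14→φ4] = [14286, 8340, 8532, 8572]
r4 m[X9→φ2] = [1, 1, 1, 1]
r4 m[X0→φ0] = [18, 14, 18, 14]
r4 m[X0→φ3] = [8408, 11380, 11129, 8813]
r5 m[φ0→X1] = [282, 522, 302, 352]
r5 m[φ0→X0] = [28528, 38536, 37314, 29092]
r5 m[φ1→X1] = [76, 76, 38, 72]
r5 m[φ1→X14] = [227860, 133332, 136316, 136860]
r5 m[φ2→X1] = [14, 29, 13, 21]
r5 m[φ2→X9] = [267628, 542360, 782592, 539368]
r5 m[φ3→X11] = [182941, 157956, 162998, 130473]
r5 m[φ3→X0] = [18, 14, 18, 14]
r5 m[φ4→X14] = [1, 2, 9, 3]
r5 m[X1→φ0] = [1064, 2204, 494, 1512]
r5 m[X1→φ1] = [3948, 15138, 3926, 7392]
r5 m[X1→φ2] = [21432, 39672, 11476, 25344]
r5 m[X11→φ3] = [1, 1, 1, 1]
r5 m[X14→φ1] = [1, 2, 9, 3]
r5 m[X14→φ4] = [14286, 8340, 8532, 8572]
r5 m[X9→φ2] = [1, 1, 1, 1]
r5 m[X0→φ0] = [18, 14, 18, 14]
r5 m[X0→φ3] = [8408, 11380, 11129, 8813]
r6 m[φ0→X1] = [282, 522, 302, 352]
r6 m[φ0→X0] = [28528, 38536, 37314, 29092]
r6 m[φ1→X1] = [76, 76, 38, 72]
r6 m[φ1→X14] = [227860, 133332, 136316, 136860]
r6 m[φ2→X1] = [14, 29, 13, 21]
r6 m[φ2→X9] = [267628, 542360, 782592, 539368]
r6 m[φ3→X11] = [182941, 157956, 162998, 130473]
r6 m[φ3→X0] = [18, 14, 18, 14]
r6 m[φ4→X14] = [1, 2, 9, 3]
r6 m[X1→φ0] = [1064, 2204, 494, 1512]
r6 m[X1→φ1] = [3948, 15138, 3926, 7392]
r6 m[X1→φ2] = [21432, 39672, 11476, 25344]
r6 m[X11→φ3] = [1, 1, 1, 1]
r6 m[X14→φ1] = [1, 2, 9, 3]
r6 m[X14→φ4] = [227860, 133332, 136316, 136860]
r6 m[X9→φ2] = [1, 1, 1, 1]
r6 m[X0→φ0] = [18, 14, 18, 14]
r6 m[X0→φ3] = [28528, 38536, 37314, 29092]
r7 m[φ0→X1] = [282, 522, 302, 352]
r7 m[φ0→X0] = [28528, 38536, 37314, 29092]
r7 m[φ1→X1] = [76, 76, 38, 72]
r7 m[φ1→X14] = [227860, 133332, 136316, 136860]
r7 m[φ2→X1] = [14, 29, 13, 21]
r7 m[φ2→X9] = [267628, 542360, 782592, 539368]
r7 m[φ3→X11] = [615876, 533410, 545596, 437066]
r7 m[φ3→X0] = [18, 14, 18, 14]
r7 m[φ4→X14] = [1, 2, 9, 3]
r7 m[X1→φ0] = [1064, 2204, 494, 1512]
r7 m[X1→φ1] = [3948, 15138, 3926, 7392]
r7 m[X1→φ2] = [21432, 39672, 11476, 25344]
r7 m[X11→φ3] = [1, 1, 1, 1]
r7 m[X14→φ1] = [1, 2, 9, 3]
r7 m[X14→φ4] = [227860, 133332, 136316, 136860]
r7 m[X9→φ2] = [1, 1, 1, 1]
r7 m[X0→φ0] = [18, 14, 18, 14]
r7 m[X0→φ3] = [28528, 38536, 37314, 29092]
r8 m[φ0→X1] = [282, 522, 302, 352]
r8 m[φ0→X0] = [28528, 38536, 37314, 29092]
r8 m[φ1→X1] = [76, 76, 38, 72]
r8 m[φ1→X14] = [227860, 133332, 136316, 136860]
r8 m[φ2→X1] = [14, 29, 13, 21]
r8 m[φ2→X9] = [267628, 542360, 782592, 539368]
r8 m[φ3→X11] = [615876, 533410, 545596, 437066]
r8 m[φ3→X0] = [18, 14, 18, 14]
r8 m[φ4→X14] = [1, 2, 9, 3]
r8 m[X1→φ0] = [1064, 2204, 494, 1512]
r8 m[X1→φ1] = [3948, 15138, 3926, 7392]
r8 m[X1→φ2] = [21432, 39672, 11476, 25344]
r8 m[X11→φ3] = [1, 1, 1, 1]
r8 m[X14→φ1] = [1, 2, 9, 3]
r8 m[X14→φ4] = [227860, 133332, 136316, 136860]
r8 m[X9→φ2] = [1, 1, 1, 1]
r8 m[X0→φ0] = [18, 14, 18, 14]
r8 m[X0→φ3] = [28528, 38536, 37314, 29092]
fixed point reached at round 8
b[X14] = ⊗ incoming = [227860, 266664, 1226844, 410580]

b[X14] = [227860, 266664, 1226844, 410580]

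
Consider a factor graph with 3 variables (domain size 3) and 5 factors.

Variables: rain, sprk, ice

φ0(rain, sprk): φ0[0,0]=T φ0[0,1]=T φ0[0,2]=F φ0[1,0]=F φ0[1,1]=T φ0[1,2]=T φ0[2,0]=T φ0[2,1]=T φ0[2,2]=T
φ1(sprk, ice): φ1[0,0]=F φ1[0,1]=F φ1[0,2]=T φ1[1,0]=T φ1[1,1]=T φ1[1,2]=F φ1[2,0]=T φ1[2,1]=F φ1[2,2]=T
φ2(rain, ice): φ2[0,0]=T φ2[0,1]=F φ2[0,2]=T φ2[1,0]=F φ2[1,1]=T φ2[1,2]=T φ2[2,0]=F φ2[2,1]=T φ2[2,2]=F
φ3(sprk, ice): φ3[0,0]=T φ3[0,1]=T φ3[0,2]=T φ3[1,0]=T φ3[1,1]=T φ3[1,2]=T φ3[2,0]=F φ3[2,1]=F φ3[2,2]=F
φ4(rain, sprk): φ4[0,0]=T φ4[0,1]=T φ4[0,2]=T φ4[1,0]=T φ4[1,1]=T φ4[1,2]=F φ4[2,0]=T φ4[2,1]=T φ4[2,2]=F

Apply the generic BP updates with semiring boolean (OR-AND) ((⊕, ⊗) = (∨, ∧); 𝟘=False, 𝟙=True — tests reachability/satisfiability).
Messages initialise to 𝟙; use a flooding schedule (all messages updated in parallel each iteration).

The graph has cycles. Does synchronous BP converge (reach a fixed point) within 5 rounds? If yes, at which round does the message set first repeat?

CONVERGED at round 3

init: all messages = 𝟙 over 3 values
r1 m[φ0→rain] = [T, T, T]
r1 m[φ0→sprk] = [T, T, T]
r1 m[φ1→sprk] = [T, T, T]
r1 m[φ1→ice] = [T, T, T]
r1 m[φ2→rain] = [T, T, T]
r1 m[φ2→ice] = [T, T, T]
r1 m[φ3→sprk] = [T, T, F]
r1 m[φ3→ice] = [T, T, T]
r1 m[φ4→rain] = [T, T, T]
r1 m[φ4→sprk] = [T, T, T]
r1 m[rain→φ0] = [T, T, T]
r1 m[rain→φ2] = [T, T, T]
r1 m[rain→φ4] = [T, T, T]
r1 m[sprk→φ0] = [T, T, T]
r1 m[sprk→φ1] = [T, T, T]
r1 m[sprk→φ3] = [T, T, T]
r1 m[sprk→φ4] = [T, T, T]
r1 m[ice→φ1] = [T, T, T]
r1 m[ice→φ2] = [T, T, T]
r1 m[ice→φ3] = [T, T, T]
r2 m[φ0→rain] = [T, T, T]
r2 m[φ0→sprk] = [T, T, T]
r2 m[φ1→sprk] = [T, T, T]
r2 m[φ1→ice] = [T, T, T]
r2 m[φ2→rain] = [T, T, T]
r2 m[φ2→ice] = [T, T, T]
r2 m[φ3→sprk] = [T, T, F]
r2 m[φ3→ice] = [T, T, T]
r2 m[φ4→rain] = [T, T, T]
r2 m[φ4→sprk] = [T, T, T]
r2 m[rain→φ0] = [T, T, T]
r2 m[rain→φ2] = [T, T, T]
r2 m[rain→φ4] = [T, T, T]
r2 m[sprk→φ0] = [T, T, F]
r2 m[sprk→φ1] = [T, T, F]
r2 m[sprk→φ3] = [T, T, T]
r2 m[sprk→φ4] = [T, T, F]
r2 m[ice→φ1] = [T, T, T]
r2 m[ice→φ2] = [T, T, T]
r2 m[ice→φ3] = [T, T, T]
r3 m[φ0→rain] = [T, T, T]
r3 m[φ0→sprk] = [T, T, T]
r3 m[φ1→sprk] = [T, T, T]
r3 m[φ1→ice] = [T, T, T]
r3 m[φ2→rain] = [T, T, T]
r3 m[φ2→ice] = [T, T, T]
r3 m[φ3→sprk] = [T, T, F]
r3 m[φ3→ice] = [T, T, T]
r3 m[φ4→rain] = [T, T, T]
r3 m[φ4→sprk] = [T, T, T]
r3 m[rain→φ0] = [T, T, T]
r3 m[rain→φ2] = [T, T, T]
r3 m[rain→φ4] = [T, T, T]
r3 m[sprk→φ0] = [T, T, F]
r3 m[sprk→φ1] = [T, T, F]
r3 m[sprk→φ3] = [T, T, T]
r3 m[sprk→φ4] = [T, T, F]
r3 m[ice→φ1] = [T, T, T]
r3 m[ice→φ2] = [T, T, T]
r3 m[ice→φ3] = [T, T, T]
fixed point reached at round 3
messages reach a fixed point at round 3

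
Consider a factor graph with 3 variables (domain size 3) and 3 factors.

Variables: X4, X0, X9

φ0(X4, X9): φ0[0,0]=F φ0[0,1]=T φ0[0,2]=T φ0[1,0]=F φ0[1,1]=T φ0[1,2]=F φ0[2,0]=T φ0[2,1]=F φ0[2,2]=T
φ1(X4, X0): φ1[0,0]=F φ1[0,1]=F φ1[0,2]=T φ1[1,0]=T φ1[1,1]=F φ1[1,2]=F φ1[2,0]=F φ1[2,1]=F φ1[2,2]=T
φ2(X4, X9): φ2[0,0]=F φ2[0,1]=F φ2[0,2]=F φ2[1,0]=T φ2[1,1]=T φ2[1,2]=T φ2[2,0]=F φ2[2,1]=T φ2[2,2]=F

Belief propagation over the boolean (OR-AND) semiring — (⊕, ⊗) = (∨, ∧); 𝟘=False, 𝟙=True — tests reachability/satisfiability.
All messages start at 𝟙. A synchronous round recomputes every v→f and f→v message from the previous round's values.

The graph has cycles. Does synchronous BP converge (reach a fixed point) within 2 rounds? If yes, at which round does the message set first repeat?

init: all messages = 𝟙 over 3 values
r1 m[φ0→X4] = [T, T, T]
r1 m[φ0→X9] = [T, T, T]
r1 m[φ1→X4] = [T, T, T]
r1 m[φ1→X0] = [T, F, T]
r1 m[φ2→X4] = [F, T, T]
r1 m[φ2→X9] = [T, T, T]
r1 m[X4→φ0] = [T, T, T]
r1 m[X4→φ1] = [T, T, T]
r1 m[X4→φ2] = [T, T, T]
r1 m[X0→φ1] = [T, T, T]
r1 m[X9→φ0] = [T, T, T]
r1 m[X9→φ2] = [T, T, T]
r2 m[φ0→X4] = [T, T, T]
r2 m[φ0→X9] = [T, T, T]
r2 m[φ1→X4] = [T, T, T]
r2 m[φ1→X0] = [T, F, T]
r2 m[φ2→X4] = [F, T, T]
r2 m[φ2→X9] = [T, T, T]
r2 m[X4→φ0] = [F, T, T]
r2 m[X4→φ1] = [F, T, T]
r2 m[X4→φ2] = [T, T, T]
r2 m[X0→φ1] = [T, T, T]
r2 m[X9→φ0] = [T, T, T]
r2 m[X9→φ2] = [T, T, T]
no fixed point within 2 rounds

NOT CONVERGED within 2 rounds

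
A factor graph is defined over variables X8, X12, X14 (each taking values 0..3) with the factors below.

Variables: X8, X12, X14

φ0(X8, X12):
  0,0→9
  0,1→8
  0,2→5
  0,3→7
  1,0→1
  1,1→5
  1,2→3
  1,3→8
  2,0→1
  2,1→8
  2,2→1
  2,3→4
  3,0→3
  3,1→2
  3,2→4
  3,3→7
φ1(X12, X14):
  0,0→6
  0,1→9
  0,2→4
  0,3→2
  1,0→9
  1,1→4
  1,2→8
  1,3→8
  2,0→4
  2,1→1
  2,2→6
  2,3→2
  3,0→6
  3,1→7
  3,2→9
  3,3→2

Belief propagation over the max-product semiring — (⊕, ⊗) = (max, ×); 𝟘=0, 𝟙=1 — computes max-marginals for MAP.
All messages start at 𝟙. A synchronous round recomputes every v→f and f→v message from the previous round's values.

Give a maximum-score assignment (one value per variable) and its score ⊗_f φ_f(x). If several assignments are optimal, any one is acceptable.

assignment: (X8=0, X12=0, X14=1); score = 81

init: all messages = 𝟙 over 4 values
r1 m[φ0→X8] = [9, 8, 8, 7]
r1 m[φ0→X12] = [9, 8, 5, 8]
r1 m[φ1→X12] = [9, 9, 6, 9]
r1 m[φ1→X14] = [9, 9, 9, 8]
r1 m[X8→φ0] = [1, 1, 1, 1]
r1 m[X12→φ0] = [1, 1, 1, 1]
r1 m[X12→φ1] = [1, 1, 1, 1]
r1 m[X14→φ1] = [1, 1, 1, 1]
r2 m[φ0→X8] = [9, 8, 8, 7]
r2 m[φ0→X12] = [9, 8, 5, 8]
r2 m[φ1→X12] = [9, 9, 6, 9]
r2 m[φ1→X14] = [9, 9, 9, 8]
r2 m[X8→φ0] = [1, 1, 1, 1]
r2 m[X12→φ0] = [9, 9, 6, 9]
r2 m[X12→φ1] = [9, 8, 5, 8]
r2 m[X14→φ1] = [1, 1, 1, 1]
r3 m[φ0→X8] = [81, 72, 72, 63]
r3 m[φ0→X12] = [9, 8, 5, 8]
r3 m[φ1→X12] = [9, 9, 6, 9]
r3 m[φ1→X14] = [72, 81, 72, 64]
r3 m[X8→φ0] = [1, 1, 1, 1]
r3 m[X12→φ0] = [9, 9, 6, 9]
r3 m[X12→φ1] = [9, 8, 5, 8]
r3 m[X14→φ1] = [1, 1, 1, 1]
r4 m[φ0→X8] = [81, 72, 72, 63]
r4 m[φ0→X12] = [9, 8, 5, 8]
r4 m[φ1→X12] = [9, 9, 6, 9]
r4 m[φ1→X14] = [72, 81, 72, 64]
r4 m[X8→φ0] = [1, 1, 1, 1]
r4 m[X12→φ0] = [9, 9, 6, 9]
r4 m[X12→φ1] = [9, 8, 5, 8]
r4 m[X14→φ1] = [1, 1, 1, 1]
fixed point reached at round 4
traceback from X8: (X8=0, X12=0, X14=1), score=81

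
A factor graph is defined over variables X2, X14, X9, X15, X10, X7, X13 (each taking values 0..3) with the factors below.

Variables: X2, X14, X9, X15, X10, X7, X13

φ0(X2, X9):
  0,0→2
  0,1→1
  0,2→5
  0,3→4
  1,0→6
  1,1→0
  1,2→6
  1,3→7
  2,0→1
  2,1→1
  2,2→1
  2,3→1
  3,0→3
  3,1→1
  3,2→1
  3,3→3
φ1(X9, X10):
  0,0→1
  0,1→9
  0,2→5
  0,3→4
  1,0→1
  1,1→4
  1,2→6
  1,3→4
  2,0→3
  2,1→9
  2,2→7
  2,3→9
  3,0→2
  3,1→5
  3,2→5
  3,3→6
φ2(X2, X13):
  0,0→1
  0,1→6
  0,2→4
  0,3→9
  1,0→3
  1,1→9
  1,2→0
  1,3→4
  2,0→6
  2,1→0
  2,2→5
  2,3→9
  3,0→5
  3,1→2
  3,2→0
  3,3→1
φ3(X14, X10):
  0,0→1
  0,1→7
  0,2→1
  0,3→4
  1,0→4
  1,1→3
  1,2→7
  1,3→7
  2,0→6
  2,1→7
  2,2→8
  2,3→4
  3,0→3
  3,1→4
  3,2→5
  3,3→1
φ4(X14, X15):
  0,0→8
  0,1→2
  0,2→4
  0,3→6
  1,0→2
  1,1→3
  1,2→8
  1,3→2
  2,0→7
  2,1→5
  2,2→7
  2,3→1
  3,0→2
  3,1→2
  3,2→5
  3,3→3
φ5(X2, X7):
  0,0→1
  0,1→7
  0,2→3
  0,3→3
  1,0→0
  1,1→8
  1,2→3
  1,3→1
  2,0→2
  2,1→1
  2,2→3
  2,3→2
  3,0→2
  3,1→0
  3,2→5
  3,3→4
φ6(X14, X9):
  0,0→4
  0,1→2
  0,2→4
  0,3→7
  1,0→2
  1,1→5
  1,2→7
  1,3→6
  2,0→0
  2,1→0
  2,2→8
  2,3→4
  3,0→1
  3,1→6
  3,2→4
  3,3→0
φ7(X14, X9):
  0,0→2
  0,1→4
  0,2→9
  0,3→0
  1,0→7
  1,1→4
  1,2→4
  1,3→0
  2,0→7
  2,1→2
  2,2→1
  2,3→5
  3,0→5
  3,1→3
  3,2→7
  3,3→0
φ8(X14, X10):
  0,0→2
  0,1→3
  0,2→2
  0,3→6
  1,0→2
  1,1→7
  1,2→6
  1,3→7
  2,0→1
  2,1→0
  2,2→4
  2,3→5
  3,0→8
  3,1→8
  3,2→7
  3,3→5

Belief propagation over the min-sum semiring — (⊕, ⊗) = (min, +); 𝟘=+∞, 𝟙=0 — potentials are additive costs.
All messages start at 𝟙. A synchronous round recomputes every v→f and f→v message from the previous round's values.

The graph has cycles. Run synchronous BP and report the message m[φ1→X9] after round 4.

init: all messages = 𝟙 over 4 values
r1 m[φ0→X2] = [1, 0, 1, 1]
r1 m[φ0→X9] = [1, 0, 1, 1]
r1 m[φ1→X9] = [1, 1, 3, 2]
r1 m[φ1→X10] = [1, 4, 5, 4]
r1 m[φ2→X2] = [1, 0, 0, 0]
r1 m[φ2→X13] = [1, 0, 0, 1]
r1 m[φ3→X14] = [1, 3, 4, 1]
r1 m[φ3→X10] = [1, 3, 1, 1]
r1 m[φ4→X14] = [2, 2, 1, 2]
r1 m[φ4→X15] = [2, 2, 4, 1]
r1 m[φ5→X2] = [1, 0, 1, 0]
r1 m[φ5→X7] = [0, 0, 3, 1]
r1 m[φ6→X14] = [2, 2, 0, 0]
r1 m[φ6→X9] = [0, 0, 4, 0]
r1 m[φ7→X14] = [0, 0, 1, 0]
r1 m[φ7→X9] = [2, 2, 1, 0]
r1 m[φ8→X14] = [2, 2, 0, 5]
r1 m[φ8→X10] = [1, 0, 2, 5]
r1 m[X2→φ0] = [0, 0, 0, 0]
r1 m[X2→φ2] = [0, 0, 0, 0]
r1 m[X2→φ5] = [0, 0, 0, 0]
r1 m[X14→φ3] = [0, 0, 0, 0]
r1 m[X14→φ4] = [0, 0, 0, 0]
r1 m[X14→φ6] = [0, 0, 0, 0]
r1 m[X14→φ7] = [0, 0, 0, 0]
r1 m[X14→φ8] = [0, 0, 0, 0]
r1 m[X9→φ0] = [0, 0, 0, 0]
r1 m[X9→φ1] = [0, 0, 0, 0]
r1 m[X9→φ6] = [0, 0, 0, 0]
r1 m[X9→φ7] = [0, 0, 0, 0]
r1 m[X15→φ4] = [0, 0, 0, 0]
r1 m[X10→φ1] = [0, 0, 0, 0]
r1 m[X10→φ3] = [0, 0, 0, 0]
r1 m[X10→φ8] = [0, 0, 0, 0]
r1 m[X7→φ5] = [0, 0, 0, 0]
r1 m[X13→φ2] = [0, 0, 0, 0]
r2 m[φ0→X2] = [1, 0, 1, 1]
r2 m[φ0→X9] = [1, 0, 1, 1]
r2 m[φ1→X9] = [1, 1, 3, 2]
r2 m[φ1→X10] = [1, 4, 5, 4]
r2 m[φ2→X2] = [1, 0, 0, 0]
r2 m[φ2→X13] = [1, 0, 0, 1]
r2 m[φ3→X14] = [1, 3, 4, 1]
r2 m[φ3→X10] = [1, 3, 1, 1]
r2 m[φ4→X14] = [2, 2, 1, 2]
r2 m[φ4→X15] = [2, 2, 4, 1]
r2 m[φ5→X2] = [1, 0, 1, 0]
r2 m[φ5→X7] = [0, 0, 3, 1]
r2 m[φ6→X14] = [2, 2, 0, 0]
r2 m[φ6→X9] = [0, 0, 4, 0]
r2 m[φ7→X14] = [0, 0, 1, 0]
r2 m[φ7→X9] = [2, 2, 1, 0]
r2 m[φ8→X14] = [2, 2, 0, 5]
r2 m[φ8→X10] = [1, 0, 2, 5]
r2 m[X2→φ0] = [2, 0, 1, 0]
r2 m[X2→φ2] = [2, 0, 2, 1]
r2 m[X2→φ5] = [2, 0, 1, 1]
r2 m[X14→φ3] = [6, 6, 2, 7]
r2 m[X14→φ4] = [5, 7, 5, 6]
r2 m[X14→φ6] = [5, 7, 6, 8]
r2 m[X14→φ7] = [7, 9, 5, 8]
r2 m[X14→φ8] = [5, 7, 6, 3]
r2 m[X9→φ0] = [3, 3, 8, 2]
r2 m[X9→φ1] = [3, 2, 6, 1]
r2 m[X9→φ6] = [4, 3, 5, 3]
r2 m[X9→φ7] = [2, 1, 8, 3]
r2 m[X15→φ4] = [0, 0, 0, 0]
r2 m[X10→φ1] = [2, 3, 3, 6]
r2 m[X10→φ3] = [2, 4, 7, 9]
r2 m[X10→φ8] = [2, 7, 6, 5]
r2 m[X7→φ5] = [0, 0, 0, 0]
r2 m[X13→φ2] = [0, 0, 0, 0]
r3 m[φ0→X2] = [4, 3, 3, 4]
r3 m[φ0→X9] = [2, 0, 1, 2]
r3 m[φ1→X9] = [3, 3, 5, 4]
r3 m[φ1→X10] = [3, 6, 6, 6]
r3 m[φ2→X2] = [1, 0, 0, 0]
r3 m[φ2→X13] = [3, 2, 0, 2]
r3 m[φ3→X14] = [3, 6, 8, 5]
r3 m[φ3→X10] = [7, 9, 7, 6]
r3 m[φ4→X14] = [2, 2, 1, 2]
r3 m[φ4→X15] = [8, 7, 9, 6]
r3 m[φ5→X2] = [1, 0, 1, 0]
r3 m[φ5→X7] = [0, 1, 3, 1]
r3 m[φ6→X14] = [5, 6, 3, 3]
r3 m[φ6→X9] = [6, 6, 9, 8]
r3 m[φ7→X14] = [3, 3, 3, 3]
r3 m[φ7→X9] = [9, 7, 6, 7]
r3 m[φ8→X14] = [4, 4, 3, 10]
r3 m[φ8→X10] = [7, 6, 7, 8]
r3 m[X2→φ0] = [2, 0, 1, 0]
r3 m[X2→φ2] = [2, 0, 2, 1]
r3 m[X2→φ5] = [2, 0, 1, 1]
r3 m[X14→φ3] = [6, 6, 2, 7]
r3 m[X14→φ4] = [5, 7, 5, 6]
r3 m[X14→φ6] = [5, 7, 6, 8]
r3 m[X14→φ7] = [7, 9, 5, 8]
r3 m[X14→φ8] = [5, 7, 6, 3]
r3 m[X9→φ0] = [3, 3, 8, 2]
r3 m[X9→φ1] = [3, 2, 6, 1]
r3 m[X9→φ6] = [4, 3, 5, 3]
r3 m[X9→φ7] = [2, 1, 8, 3]
r3 m[X15→φ4] = [0, 0, 0, 0]
r3 m[X10→φ1] = [2, 3, 3, 6]
r3 m[X10→φ3] = [2, 4, 7, 9]
r3 m[X10→φ8] = [2, 7, 6, 5]
r3 m[X7→φ5] = [0, 0, 0, 0]
r3 m[X13→φ2] = [0, 0, 0, 0]
r4 m[φ0→X2] = [4, 3, 3, 4]
r4 m[φ0→X9] = [2, 0, 1, 2]
r4 m[φ1→X9] = [3, 3, 5, 4]
r4 m[φ1→X10] = [3, 6, 6, 6]
r4 m[φ2→X2] = [1, 0, 0, 0]
r4 m[φ2→X13] = [3, 2, 0, 2]
r4 m[φ3→X14] = [3, 6, 8, 5]
r4 m[φ3→X10] = [7, 9, 7, 6]
r4 m[φ4→X14] = [2, 2, 1, 2]
r4 m[φ4→X15] = [8, 7, 9, 6]
r4 m[φ5→X2] = [1, 0, 1, 0]
r4 m[φ5→X7] = [0, 1, 3, 1]
r4 m[φ6→X14] = [5, 6, 3, 3]
r4 m[φ6→X9] = [6, 6, 9, 8]
r4 m[φ7→X14] = [3, 3, 3, 3]
r4 m[φ7→X9] = [9, 7, 6, 7]
r4 m[φ8→X14] = [4, 4, 3, 10]
r4 m[φ8→X10] = [7, 6, 7, 8]
r4 m[X2→φ0] = [2, 0, 1, 0]
r4 m[X2→φ2] = [5, 3, 4, 4]
r4 m[X2→φ5] = [5, 3, 3, 4]
r4 m[X14→φ3] = [14, 15, 10, 18]
r4 m[X14→φ4] = [15, 19, 17, 21]
r4 m[X14→φ6] = [12, 15, 15, 20]
r4 m[X14→φ7] = [14, 18, 15, 20]
r4 m[X14→φ8] = [13, 17, 15, 13]
r4 m[X9→φ0] = [18, 16, 20, 19]
r4 m[X9→φ1] = [17, 13, 16, 17]
r4 m[X9→φ6] = [14, 10, 12, 13]
r4 m[X9→φ7] = [11, 9, 15, 14]
r4 m[X15→φ4] = [0, 0, 0, 0]
r4 m[X10→φ1] = [14, 15, 14, 14]
r4 m[X10→φ3] = [10, 12, 13, 14]
r4 m[X10→φ8] = [10, 15, 13, 12]
r4 m[X7→φ5] = [0, 0, 0, 0]
r4 m[X13→φ2] = [0, 0, 0, 0]

message @ round 4 = [3, 3, 5, 4]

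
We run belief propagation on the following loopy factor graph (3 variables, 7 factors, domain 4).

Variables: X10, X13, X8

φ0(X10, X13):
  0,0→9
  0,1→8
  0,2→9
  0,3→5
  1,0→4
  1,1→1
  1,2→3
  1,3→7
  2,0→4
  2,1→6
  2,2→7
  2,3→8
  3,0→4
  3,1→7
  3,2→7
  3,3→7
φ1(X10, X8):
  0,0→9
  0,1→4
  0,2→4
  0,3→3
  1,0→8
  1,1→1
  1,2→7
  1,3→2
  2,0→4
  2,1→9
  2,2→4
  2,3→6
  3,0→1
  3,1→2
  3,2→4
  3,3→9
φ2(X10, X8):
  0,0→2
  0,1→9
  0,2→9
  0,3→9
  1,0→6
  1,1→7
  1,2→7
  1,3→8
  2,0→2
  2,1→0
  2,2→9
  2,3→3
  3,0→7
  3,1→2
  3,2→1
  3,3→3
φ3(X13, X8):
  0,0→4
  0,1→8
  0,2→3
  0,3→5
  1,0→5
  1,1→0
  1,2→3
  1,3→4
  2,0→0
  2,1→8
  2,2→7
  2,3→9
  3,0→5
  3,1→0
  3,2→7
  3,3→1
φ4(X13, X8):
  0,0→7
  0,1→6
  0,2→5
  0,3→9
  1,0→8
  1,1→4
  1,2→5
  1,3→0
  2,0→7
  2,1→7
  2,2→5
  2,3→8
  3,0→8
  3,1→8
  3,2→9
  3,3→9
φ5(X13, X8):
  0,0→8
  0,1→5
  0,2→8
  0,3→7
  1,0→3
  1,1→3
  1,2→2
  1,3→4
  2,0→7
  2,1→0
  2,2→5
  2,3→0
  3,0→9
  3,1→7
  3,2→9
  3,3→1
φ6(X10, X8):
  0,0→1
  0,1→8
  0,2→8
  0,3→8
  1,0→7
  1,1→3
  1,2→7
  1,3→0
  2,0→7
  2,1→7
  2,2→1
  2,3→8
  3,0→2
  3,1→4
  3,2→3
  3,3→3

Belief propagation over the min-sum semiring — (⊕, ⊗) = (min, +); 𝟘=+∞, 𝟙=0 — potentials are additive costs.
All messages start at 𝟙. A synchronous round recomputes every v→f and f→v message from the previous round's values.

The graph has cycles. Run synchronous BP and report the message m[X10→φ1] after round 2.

message @ round 2 = [8, 7, 5, 7]

init: all messages = 𝟙 over 4 values
r1 m[φ0→X10] = [5, 1, 4, 4]
r1 m[φ0→X13] = [4, 1, 3, 5]
r1 m[φ1→X10] = [3, 1, 4, 1]
r1 m[φ1→X8] = [1, 1, 4, 2]
r1 m[φ2→X10] = [2, 6, 0, 1]
r1 m[φ2→X8] = [2, 0, 1, 3]
r1 m[φ3→X13] = [3, 0, 0, 0]
r1 m[φ3→X8] = [0, 0, 3, 1]
r1 m[φ4→X13] = [5, 0, 5, 8]
r1 m[φ4→X8] = [7, 4, 5, 0]
r1 m[φ5→X13] = [5, 2, 0, 1]
r1 m[φ5→X8] = [3, 0, 2, 0]
r1 m[φ6→X10] = [1, 0, 1, 2]
r1 m[φ6→X8] = [1, 3, 1, 0]
r1 m[X10→φ0] = [0, 0, 0, 0]
r1 m[X10→φ1] = [0, 0, 0, 0]
r1 m[X10→φ2] = [0, 0, 0, 0]
r1 m[X10→φ6] = [0, 0, 0, 0]
r1 m[X13→φ0] = [0, 0, 0, 0]
r1 m[X13→φ3] = [0, 0, 0, 0]
r1 m[X13→φ4] = [0, 0, 0, 0]
r1 m[X13→φ5] = [0, 0, 0, 0]
r1 m[X8→φ1] = [0, 0, 0, 0]
r1 m[X8→φ2] = [0, 0, 0, 0]
r1 m[X8→φ3] = [0, 0, 0, 0]
r1 m[X8→φ4] = [0, 0, 0, 0]
r1 m[X8→φ5] = [0, 0, 0, 0]
r1 m[X8→φ6] = [0, 0, 0, 0]
r2 m[φ0→X10] = [5, 1, 4, 4]
r2 m[φ0→X13] = [4, 1, 3, 5]
r2 m[φ1→X10] = [3, 1, 4, 1]
r2 m[φ1→X8] = [1, 1, 4, 2]
r2 m[φ2→X10] = [2, 6, 0, 1]
r2 m[φ2→X8] = [2, 0, 1, 3]
r2 m[φ3→X13] = [3, 0, 0, 0]
r2 m[φ3→X8] = [0, 0, 3, 1]
r2 m[φ4→X13] = [5, 0, 5, 8]
r2 m[φ4→X8] = [7, 4, 5, 0]
r2 m[φ5→X13] = [5, 2, 0, 1]
r2 m[φ5→X8] = [3, 0, 2, 0]
r2 m[φ6→X10] = [1, 0, 1, 2]
r2 m[φ6→X8] = [1, 3, 1, 0]
r2 m[X10→φ0] = [6, 7, 5, 4]
r2 m[X10→φ1] = [8, 7, 5, 7]
r2 m[X10→φ2] = [9, 2, 9, 7]
r2 m[X10→φ6] = [10, 8, 8, 6]
r2 m[X13→φ0] = [13, 2, 5, 9]
r2 m[X13→φ3] = [14, 3, 8, 14]
r2 m[X13→φ4] = [12, 3, 3, 6]
r2 m[X13→φ5] = [12, 1, 8, 13]
r2 m[X8→φ1] = [13, 7, 12, 4]
r2 m[X8→φ2] = [12, 8, 15, 3]
r2 m[X8→φ3] = [14, 8, 13, 5]
r2 m[X8→φ4] = [7, 4, 11, 6]
r2 m[X8→φ5] = [11, 8, 14, 6]
r2 m[X8→φ6] = [13, 5, 15, 6]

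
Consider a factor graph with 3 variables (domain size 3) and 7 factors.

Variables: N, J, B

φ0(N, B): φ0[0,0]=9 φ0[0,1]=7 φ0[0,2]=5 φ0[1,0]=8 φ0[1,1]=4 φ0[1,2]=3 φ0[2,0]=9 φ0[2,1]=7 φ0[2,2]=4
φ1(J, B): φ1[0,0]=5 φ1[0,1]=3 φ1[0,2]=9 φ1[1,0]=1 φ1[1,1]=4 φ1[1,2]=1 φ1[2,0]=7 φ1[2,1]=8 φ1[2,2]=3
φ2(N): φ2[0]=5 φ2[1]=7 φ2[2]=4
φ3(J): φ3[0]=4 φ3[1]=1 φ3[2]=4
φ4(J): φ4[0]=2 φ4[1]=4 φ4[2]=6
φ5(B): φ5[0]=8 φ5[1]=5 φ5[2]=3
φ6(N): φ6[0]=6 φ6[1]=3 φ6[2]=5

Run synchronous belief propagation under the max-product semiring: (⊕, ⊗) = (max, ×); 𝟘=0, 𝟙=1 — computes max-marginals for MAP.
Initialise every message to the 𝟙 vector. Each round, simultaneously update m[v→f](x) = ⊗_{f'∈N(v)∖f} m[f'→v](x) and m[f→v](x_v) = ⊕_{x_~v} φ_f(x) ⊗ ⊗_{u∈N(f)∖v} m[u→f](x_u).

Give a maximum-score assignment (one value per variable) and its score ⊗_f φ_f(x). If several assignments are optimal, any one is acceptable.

assignment: (N=0, J=2, B=0); score = 362880

init: all messages = 𝟙 over 3 values
r1 m[φ0→N] = [9, 8, 9]
r1 m[φ0→B] = [9, 7, 5]
r1 m[φ1→J] = [9, 4, 8]
r1 m[φ1→B] = [7, 8, 9]
r1 m[φ2→N] = [5, 7, 4]
r1 m[φ3→J] = [4, 1, 4]
r1 m[φ4→J] = [2, 4, 6]
r1 m[φ5→B] = [8, 5, 3]
r1 m[φ6→N] = [6, 3, 5]
r1 m[N→φ0] = [1, 1, 1]
r1 m[N→φ2] = [1, 1, 1]
r1 m[N→φ6] = [1, 1, 1]
r1 m[J→φ1] = [1, 1, 1]
r1 m[J→φ3] = [1, 1, 1]
r1 m[J→φ4] = [1, 1, 1]
r1 m[B→φ0] = [1, 1, 1]
r1 m[B→φ1] = [1, 1, 1]
r1 m[B→φ5] = [1, 1, 1]
r2 m[φ0→N] = [9, 8, 9]
r2 m[φ0→B] = [9, 7, 5]
r2 m[φ1→J] = [9, 4, 8]
r2 m[φ1→B] = [7, 8, 9]
r2 m[φ2→N] = [5, 7, 4]
r2 m[φ3→J] = [4, 1, 4]
r2 m[φ4→J] = [2, 4, 6]
r2 m[φ5→B] = [8, 5, 3]
r2 m[φ6→N] = [6, 3, 5]
r2 m[N→φ0] = [30, 21, 20]
r2 m[N→φ2] = [54, 24, 45]
r2 m[N→φ6] = [45, 56, 36]
r2 m[J→φ1] = [8, 4, 24]
r2 m[J→φ3] = [18, 16, 48]
r2 m[J→φ4] = [36, 4, 32]
r2 m[B→φ0] = [56, 40, 27]
r2 m[B→φ1] = [72, 35, 15]
r2 m[B→φ5] = [63, 56, 45]
r3 m[φ0→N] = [504, 448, 504]
r3 m[φ0→B] = [270, 210, 150]
r3 m[φ1→J] = [360, 140, 504]
r3 m[φ1→B] = [168, 192, 72]
r3 m[φ2→N] = [5, 7, 4]
r3 m[φ3→J] = [4, 1, 4]
r3 m[φ4→J] = [2, 4, 6]
r3 m[φ5→B] = [8, 5, 3]
r3 m[φ6→N] = [6, 3, 5]
r3 m[N→φ0] = [30, 21, 20]
r3 m[N→φ2] = [54, 24, 45]
r3 m[N→φ6] = [45, 56, 36]
r3 m[J→φ1] = [8, 4, 24]
r3 m[J→φ3] = [18, 16, 48]
r3 m[J→φ4] = [36, 4, 32]
r3 m[B→φ0] = [56, 40, 27]
r3 m[B→φ1] = [72, 35, 15]
r3 m[B→φ5] = [63, 56, 45]
r4 m[φ0→N] = [504, 448, 504]
r4 m[φ0→B] = [270, 210, 150]
r4 m[φ1→J] = [360, 140, 504]
r4 m[φ1→B] = [168, 192, 72]
r4 m[φ2→N] = [5, 7, 4]
r4 m[φ3→J] = [4, 1, 4]
r4 m[φ4→J] = [2, 4, 6]
r4 m[φ5→B] = [8, 5, 3]
r4 m[φ6→N] = [6, 3, 5]
r4 m[N→φ0] = [30, 21, 20]
r4 m[N→φ2] = [3024, 1344, 2520]
r4 m[N→φ6] = [2520, 3136, 2016]
r4 m[J→φ1] = [8, 4, 24]
r4 m[J→φ3] = [720, 560, 3024]
r4 m[J→φ4] = [1440, 140, 2016]
r4 m[B→φ0] = [1344, 960, 216]
r4 m[B→φ1] = [2160, 1050, 450]
r4 m[B→φ5] = [45360, 40320, 10800]
r5 m[φ0→N] = [12096, 10752, 12096]
r5 m[φ0→B] = [270, 210, 150]
r5 m[φ1→J] = [10800, 4200, 15120]
r5 m[φ1→B] = [168, 192, 72]
r5 m[φ2→N] = [5, 7, 4]
r5 m[φ3→J] = [4, 1, 4]
r5 m[φ4→J] = [2, 4, 6]
r5 m[φ5→B] = [8, 5, 3]
r5 m[φ6→N] = [6, 3, 5]
r5 m[N→φ0] = [30, 21, 20]
r5 m[N→φ2] = [3024, 1344, 2520]
r5 m[N→φ6] = [2520, 3136, 2016]
r5 m[J→φ1] = [8, 4, 24]
r5 m[J→φ3] = [720, 560, 3024]
r5 m[J→φ4] = [1440, 140, 2016]
r5 m[B→φ0] = [1344, 960, 216]
r5 m[B→φ1] = [2160, 1050, 450]
r5 m[B→φ5] = [45360, 40320, 10800]
r6 m[φ0→N] = [12096, 10752, 12096]
r6 m[φ0→B] = [270, 210, 150]
r6 m[φ1→J] = [10800, 4200, 15120]
r6 m[φ1→B] = [168, 192, 72]
r6 m[φ2→N] = [5, 7, 4]
r6 m[φ3→J] = [4, 1, 4]
r6 m[φ4→J] = [2, 4, 6]
r6 m[φ5→B] = [8, 5, 3]
r6 m[φ6→N] = [6, 3, 5]
r6 m[N→φ0] = [30, 21, 20]
r6 m[N→φ2] = [72576, 32256, 60480]
r6 m[N→φ6] = [60480, 75264, 48384]
r6 m[J→φ1] = [8, 4, 24]
r6 m[J→φ3] = [21600, 16800, 90720]
r6 m[J→φ4] = [43200, 4200, 60480]
r6 m[B→φ0] = [1344, 960, 216]
r6 m[B→φ1] = [2160, 1050, 450]
r6 m[B→φ5] = [45360, 40320, 10800]
r7 m[φ0→N] = [12096, 10752, 12096]
r7 m[φ0→B] = [270, 210, 150]
r7 m[φ1→J] = [10800, 4200, 15120]
r7 m[φ1→B] = [168, 192, 72]
r7 m[φ2→N] = [5, 7, 4]
r7 m[φ3→J] = [4, 1, 4]
r7 m[φ4→J] = [2, 4, 6]
r7 m[φ5→B] = [8, 5, 3]
r7 m[φ6→N] = [6, 3, 5]
r7 m[N→φ0] = [30, 21, 20]
r7 m[N→φ2] = [72576, 32256, 60480]
r7 m[N→φ6] = [60480, 75264, 48384]
r7 m[J→φ1] = [8, 4, 24]
r7 m[J→φ3] = [21600, 16800, 90720]
r7 m[J→φ4] = [43200, 4200, 60480]
r7 m[B→φ0] = [1344, 960, 216]
r7 m[B→φ1] = [2160, 1050, 450]
r7 m[B→φ5] = [45360, 40320, 10800]
fixed point reached at round 7
traceback from N: (N=0, J=2, B=0), score=362880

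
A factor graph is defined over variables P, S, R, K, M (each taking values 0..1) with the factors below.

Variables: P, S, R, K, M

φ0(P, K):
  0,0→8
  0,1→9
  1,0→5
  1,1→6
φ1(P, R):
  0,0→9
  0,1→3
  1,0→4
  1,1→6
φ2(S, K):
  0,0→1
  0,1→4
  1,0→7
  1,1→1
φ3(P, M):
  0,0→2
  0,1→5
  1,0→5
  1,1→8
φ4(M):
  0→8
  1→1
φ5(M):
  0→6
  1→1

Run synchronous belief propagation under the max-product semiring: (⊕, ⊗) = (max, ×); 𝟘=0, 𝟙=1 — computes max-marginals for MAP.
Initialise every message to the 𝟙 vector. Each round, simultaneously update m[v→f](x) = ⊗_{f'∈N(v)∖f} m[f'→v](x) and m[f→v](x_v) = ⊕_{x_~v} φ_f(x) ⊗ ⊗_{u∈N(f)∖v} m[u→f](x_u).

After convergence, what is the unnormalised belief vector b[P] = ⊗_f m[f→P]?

b[P] = [48384, 50400]

init: all messages = 𝟙 over 2 values
r1 m[φ0→P] = [9, 6]
r1 m[φ0→K] = [8, 9]
r1 m[φ1→P] = [9, 6]
r1 m[φ1→R] = [9, 6]
r1 m[φ2→S] = [4, 7]
r1 m[φ2→K] = [7, 4]
r1 m[φ3→P] = [5, 8]
r1 m[φ3→M] = [5, 8]
r1 m[φ4→M] = [8, 1]
r1 m[φ5→M] = [6, 1]
r1 m[P→φ0] = [1, 1]
r1 m[P→φ1] = [1, 1]
r1 m[P→φ3] = [1, 1]
r1 m[S→φ2] = [1, 1]
r1 m[R→φ1] = [1, 1]
r1 m[K→φ0] = [1, 1]
r1 m[K→φ2] = [1, 1]
r1 m[M→φ3] = [1, 1]
r1 m[M→φ4] = [1, 1]
r1 m[M→φ5] = [1, 1]
r2 m[φ0→P] = [9, 6]
r2 m[φ0→K] = [8, 9]
r2 m[φ1→P] = [9, 6]
r2 m[φ1→R] = [9, 6]
r2 m[φ2→S] = [4, 7]
r2 m[φ2→K] = [7, 4]
r2 m[φ3→P] = [5, 8]
r2 m[φ3→M] = [5, 8]
r2 m[φ4→M] = [8, 1]
r2 m[φ5→M] = [6, 1]
r2 m[P→φ0] = [45, 48]
r2 m[P→φ1] = [45, 48]
r2 m[P→φ3] = [81, 36]
r2 m[S→φ2] = [1, 1]
r2 m[R→φ1] = [1, 1]
r2 m[K→φ0] = [7, 4]
r2 m[K→φ2] = [8, 9]
r2 m[M→φ3] = [48, 1]
r2 m[M→φ4] = [30, 8]
r2 m[M→φ5] = [40, 8]
r3 m[φ0→P] = [56, 35]
r3 m[φ0→K] = [360, 405]
r3 m[φ1→P] = [9, 6]
r3 m[φ1→R] = [405, 288]
r3 m[φ2→S] = [36, 56]
r3 m[φ2→K] = [7, 4]
r3 m[φ3→P] = [96, 240]
r3 m[φ3→M] = [180, 405]
r3 m[φ4→M] = [8, 1]
r3 m[φ5→M] = [6, 1]
r3 m[P→φ0] = [45, 48]
r3 m[P→φ1] = [45, 48]
r3 m[P→φ3] = [81, 36]
r3 m[S→φ2] = [1, 1]
r3 m[R→φ1] = [1, 1]
r3 m[K→φ0] = [7, 4]
r3 m[K→φ2] = [8, 9]
r3 m[M→φ3] = [48, 1]
r3 m[M→φ4] = [30, 8]
r3 m[M→φ5] = [40, 8]
r4 m[φ0→P] = [56, 35]
r4 m[φ0→K] = [360, 405]
r4 m[φ1→P] = [9, 6]
r4 m[φ1→R] = [405, 288]
r4 m[φ2→S] = [36, 56]
r4 m[φ2→K] = [7, 4]
r4 m[φ3→P] = [96, 240]
r4 m[φ3→M] = [180, 405]
r4 m[φ4→M] = [8, 1]
r4 m[φ5→M] = [6, 1]
r4 m[P→φ0] = [864, 1440]
r4 m[P→φ1] = [5376, 8400]
r4 m[P→φ3] = [504, 210]
r4 m[S→φ2] = [1, 1]
r4 m[R→φ1] = [1, 1]
r4 m[K→φ0] = [7, 4]
r4 m[K→φ2] = [360, 405]
r4 m[M→φ3] = [48, 1]
r4 m[M→φ4] = [1080, 405]
r4 m[M→φ5] = [1440, 405]
r5 m[φ0→P] = [56, 35]
r5 m[φ0→K] = [7200, 8640]
r5 m[φ1→P] = [9, 6]
r5 m[φ1→R] = [48384, 50400]
r5 m[φ2→S] = [1620, 2520]
r5 m[φ2→K] = [7, 4]
r5 m[φ3→P] = [96, 240]
r5 m[φ3→M] = [1050, 2520]
r5 m[φ4→M] = [8, 1]
r5 m[φ5→M] = [6, 1]
r5 m[P→φ0] = [864, 1440]
r5 m[P→φ1] = [5376, 8400]
r5 m[P→φ3] = [504, 210]
r5 m[S→φ2] = [1, 1]
r5 m[R→φ1] = [1, 1]
r5 m[K→φ0] = [7, 4]
r5 m[K→φ2] = [360, 405]
r5 m[M→φ3] = [48, 1]
r5 m[M→φ4] = [1080, 405]
r5 m[M→φ5] = [1440, 405]
r6 m[φ0→P] = [56, 35]
r6 m[φ0→K] = [7200, 8640]
r6 m[φ1→P] = [9, 6]
r6 m[φ1→R] = [48384, 50400]
r6 m[φ2→S] = [1620, 2520]
r6 m[φ2→K] = [7, 4]
r6 m[φ3→P] = [96, 240]
r6 m[φ3→M] = [1050, 2520]
r6 m[φ4→M] = [8, 1]
r6 m[φ5→M] = [6, 1]
r6 m[P→φ0] = [864, 1440]
r6 m[P→φ1] = [5376, 8400]
r6 m[P→φ3] = [504, 210]
r6 m[S→φ2] = [1, 1]
r6 m[R→φ1] = [1, 1]
r6 m[K→φ0] = [7, 4]
r6 m[K→φ2] = [7200, 8640]
r6 m[M→φ3] = [48, 1]
r6 m[M→φ4] = [6300, 2520]
r6 m[M→φ5] = [8400, 2520]
r7 m[φ0→P] = [56, 35]
r7 m[φ0→K] = [7200, 8640]
r7 m[φ1→P] = [9, 6]
r7 m[φ1→R] = [48384, 50400]
r7 m[φ2→S] = [34560, 50400]
r7 m[φ2→K] = [7, 4]
r7 m[φ3→P] = [96, 240]
r7 m[φ3→M] = [1050, 2520]
r7 m[φ4→M] = [8, 1]
r7 m[φ5→M] = [6, 1]
r7 m[P→φ0] = [864, 1440]
r7 m[P→φ1] = [5376, 8400]
r7 m[P→φ3] = [504, 210]
r7 m[S→φ2] = [1, 1]
r7 m[R→φ1] = [1, 1]
r7 m[K→φ0] = [7, 4]
r7 m[K→φ2] = [7200, 8640]
r7 m[M→φ3] = [48, 1]
r7 m[M→φ4] = [6300, 2520]
r7 m[M→φ5] = [8400, 2520]
r8 m[φ0→P] = [56, 35]
r8 m[φ0→K] = [7200, 8640]
r8 m[φ1→P] = [9, 6]
r8 m[φ1→R] = [48384, 50400]
r8 m[φ2→S] = [34560, 50400]
r8 m[φ2→K] = [7, 4]
r8 m[φ3→P] = [96, 240]
r8 m[φ3→M] = [1050, 2520]
r8 m[φ4→M] = [8, 1]
r8 m[φ5→M] = [6, 1]
r8 m[P→φ0] = [864, 1440]
r8 m[P→φ1] = [5376, 8400]
r8 m[P→φ3] = [504, 210]
r8 m[S→φ2] = [1, 1]
r8 m[R→φ1] = [1, 1]
r8 m[K→φ0] = [7, 4]
r8 m[K→φ2] = [7200, 8640]
r8 m[M→φ3] = [48, 1]
r8 m[M→φ4] = [6300, 2520]
r8 m[M→φ5] = [8400, 2520]
fixed point reached at round 8
b[P] = ⊗ incoming = [48384, 50400]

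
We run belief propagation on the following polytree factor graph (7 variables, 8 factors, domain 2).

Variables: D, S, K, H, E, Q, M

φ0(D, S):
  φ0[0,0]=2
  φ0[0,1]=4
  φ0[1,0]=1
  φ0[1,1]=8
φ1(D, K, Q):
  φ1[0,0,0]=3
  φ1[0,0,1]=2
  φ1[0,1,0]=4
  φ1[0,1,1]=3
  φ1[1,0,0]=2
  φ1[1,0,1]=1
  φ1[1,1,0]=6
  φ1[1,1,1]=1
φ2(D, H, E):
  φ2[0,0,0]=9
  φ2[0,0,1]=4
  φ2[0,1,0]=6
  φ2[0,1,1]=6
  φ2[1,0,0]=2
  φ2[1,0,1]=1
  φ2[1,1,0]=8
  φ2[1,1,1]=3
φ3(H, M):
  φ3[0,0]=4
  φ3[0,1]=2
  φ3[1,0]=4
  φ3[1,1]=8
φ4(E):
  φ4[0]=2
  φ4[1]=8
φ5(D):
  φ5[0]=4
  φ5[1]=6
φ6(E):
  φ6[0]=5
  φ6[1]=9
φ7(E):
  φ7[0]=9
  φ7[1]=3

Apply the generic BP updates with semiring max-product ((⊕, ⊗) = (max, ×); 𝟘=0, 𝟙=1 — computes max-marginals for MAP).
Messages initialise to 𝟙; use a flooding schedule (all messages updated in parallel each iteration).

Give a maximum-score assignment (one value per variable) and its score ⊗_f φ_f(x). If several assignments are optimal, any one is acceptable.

init: all messages = 𝟙 over 2 values
r1 m[φ0→D] = [4, 8]
r1 m[φ0→S] = [2, 8]
r1 m[φ1→D] = [4, 6]
r1 m[φ1→K] = [3, 6]
r1 m[φ1→Q] = [6, 3]
r1 m[φ2→D] = [9, 8]
r1 m[φ2→H] = [9, 8]
r1 m[φ2→E] = [9, 6]
r1 m[φ3→H] = [4, 8]
r1 m[φ3→M] = [4, 8]
r1 m[φ4→E] = [2, 8]
r1 m[φ5→D] = [4, 6]
r1 m[φ6→E] = [5, 9]
r1 m[φ7→E] = [9, 3]
r1 m[D→φ0] = [1, 1]
r1 m[D→φ1] = [1, 1]
r1 m[D→φ2] = [1, 1]
r1 m[D→φ5] = [1, 1]
r1 m[S→φ0] = [1, 1]
r1 m[K→φ1] = [1, 1]
r1 m[H→φ2] = [1, 1]
r1 m[H→φ3] = [1, 1]
r1 m[E→φ2] = [1, 1]
r1 m[E→φ4] = [1, 1]
r1 m[E→φ6] = [1, 1]
r1 m[E→φ7] = [1, 1]
r1 m[Q→φ1] = [1, 1]
r1 m[M→φ3] = [1, 1]
r2 m[φ0→D] = [4, 8]
r2 m[φ0→S] = [2, 8]
r2 m[φ1→D] = [4, 6]
r2 m[φ1→K] = [3, 6]
r2 m[φ1→Q] = [6, 3]
r2 m[φ2→D] = [9, 8]
r2 m[φ2→H] = [9, 8]
r2 m[φ2→E] = [9, 6]
r2 m[φ3→H] = [4, 8]
r2 m[φ3→M] = [4, 8]
r2 m[φ4→E] = [2, 8]
r2 m[φ5→D] = [4, 6]
r2 m[φ6→E] = [5, 9]
r2 m[φ7→E] = [9, 3]
r2 m[D→φ0] = [144, 288]
r2 m[D→φ1] = [144, 384]
r2 m[D→φ2] = [64, 288]
r2 m[D→φ5] = [144, 384]
r2 m[S→φ0] = [1, 1]
r2 m[K→φ1] = [1, 1]
r2 m[H→φ2] = [4, 8]
r2 m[H→φ3] = [9, 8]
r2 m[E→φ2] = [90, 216]
r2 m[E→φ4] = [405, 162]
r2 m[E→φ6] = [162, 144]
r2 m[E→φ7] = [90, 432]
r2 m[Q→φ1] = [1, 1]
r2 m[M→φ3] = [1, 1]
r3 m[φ0→D] = [4, 8]
r3 m[φ0→S] = [288, 2304]
r3 m[φ1→D] = [4, 6]
r3 m[φ1→K] = [768, 2304]
r3 m[φ1→Q] = [2304, 432]
r3 m[φ2→D] = [10368, 5760]
r3 m[φ2→H] = [62208, 207360]
r3 m[φ2→E] = [18432, 6912]
r3 m[φ3→H] = [4, 8]
r3 m[φ3→M] = [36, 64]
r3 m[φ4→E] = [2, 8]
r3 m[φ5→D] = [4, 6]
r3 m[φ6→E] = [5, 9]
r3 m[φ7→E] = [9, 3]
r3 m[D→φ0] = [144, 288]
r3 m[D→φ1] = [144, 384]
r3 m[D→φ2] = [64, 288]
r3 m[D→φ5] = [144, 384]
r3 m[S→φ0] = [1, 1]
r3 m[K→φ1] = [1, 1]
r3 m[H→φ2] = [4, 8]
r3 m[H→φ3] = [9, 8]
r3 m[E→φ2] = [90, 216]
r3 m[E→φ4] = [405, 162]
r3 m[E→φ6] = [162, 144]
r3 m[E→φ7] = [90, 432]
r3 m[Q→φ1] = [1, 1]
r3 m[M→φ3] = [1, 1]
r4 m[φ0→D] = [4, 8]
r4 m[φ0→S] = [288, 2304]
r4 m[φ1→D] = [4, 6]
r4 m[φ1→K] = [768, 2304]
r4 m[φ1→Q] = [2304, 432]
r4 m[φ2→D] = [10368, 5760]
r4 m[φ2→H] = [62208, 207360]
r4 m[φ2→E] = [18432, 6912]
r4 m[φ3→H] = [4, 8]
r4 m[φ3→M] = [36, 64]
r4 m[φ4→E] = [2, 8]
r4 m[φ5→D] = [4, 6]
r4 m[φ6→E] = [5, 9]
r4 m[φ7→E] = [9, 3]
r4 m[D→φ0] = [165888, 207360]
r4 m[D→φ1] = [165888, 276480]
r4 m[D→φ2] = [64, 288]
r4 m[D→φ5] = [165888, 276480]
r4 m[S→φ0] = [1, 1]
r4 m[K→φ1] = [1, 1]
r4 m[H→φ2] = [4, 8]
r4 m[H→φ3] = [62208, 207360]
r4 m[E→φ2] = [90, 216]
r4 m[E→φ4] = [829440, 186624]
r4 m[E→φ6] = [331776, 165888]
r4 m[E→φ7] = [184320, 497664]
r4 m[Q→φ1] = [1, 1]
r4 m[M→φ3] = [1, 1]
r5 m[φ0→D] = [4, 8]
r5 m[φ0→S] = [331776, 1658880]
r5 m[φ1→D] = [4, 6]
r5 m[φ1→K] = [552960, 1658880]
r5 m[φ1→Q] = [1658880, 497664]
r5 m[φ2→D] = [10368, 5760]
r5 m[φ2→H] = [62208, 207360]
r5 m[φ2→E] = [18432, 6912]
r5 m[φ3→H] = [4, 8]
r5 m[φ3→M] = [829440, 1658880]
r5 m[φ4→E] = [2, 8]
r5 m[φ5→D] = [4, 6]
r5 m[φ6→E] = [5, 9]
r5 m[φ7→E] = [9, 3]
r5 m[D→φ0] = [165888, 207360]
r5 m[D→φ1] = [165888, 276480]
r5 m[D→φ2] = [64, 288]
r5 m[D→φ5] = [165888, 276480]
r5 m[S→φ0] = [1, 1]
r5 m[K→φ1] = [1, 1]
r5 m[H→φ2] = [4, 8]
r5 m[H→φ3] = [62208, 207360]
r5 m[E→φ2] = [90, 216]
r5 m[E→φ4] = [829440, 186624]
r5 m[E→φ6] = [331776, 165888]
r5 m[E→φ7] = [184320, 497664]
r5 m[Q→φ1] = [1, 1]
r5 m[M→φ3] = [1, 1]
r6 m[φ0→D] = [4, 8]
r6 m[φ0→S] = [331776, 1658880]
r6 m[φ1→D] = [4, 6]
r6 m[φ1→K] = [552960, 1658880]
r6 m[φ1→Q] = [1658880, 497664]
r6 m[φ2→D] = [10368, 5760]
r6 m[φ2→H] = [62208, 207360]
r6 m[φ2→E] = [18432, 6912]
r6 m[φ3→H] = [4, 8]
r6 m[φ3→M] = [829440, 1658880]
r6 m[φ4→E] = [2, 8]
r6 m[φ5→D] = [4, 6]
r6 m[φ6→E] = [5, 9]
r6 m[φ7→E] = [9, 3]
r6 m[D→φ0] = [165888, 207360]
r6 m[D→φ1] = [165888, 276480]
r6 m[D→φ2] = [64, 288]
r6 m[D→φ5] = [165888, 276480]
r6 m[S→φ0] = [1, 1]
r6 m[K→φ1] = [1, 1]
r6 m[H→φ2] = [4, 8]
r6 m[H→φ3] = [62208, 207360]
r6 m[E→φ2] = [90, 216]
r6 m[E→φ4] = [829440, 186624]
r6 m[E→φ6] = [331776, 165888]
r6 m[E→φ7] = [184320, 497664]
r6 m[Q→φ1] = [1, 1]
r6 m[M→φ3] = [1, 1]
fixed point reached at round 6
traceback from D: (D=1, S=1, K=1, H=1, E=0, Q=0, M=1), score=1658880

assignment: (D=1, S=1, K=1, H=1, E=0, Q=0, M=1); score = 1658880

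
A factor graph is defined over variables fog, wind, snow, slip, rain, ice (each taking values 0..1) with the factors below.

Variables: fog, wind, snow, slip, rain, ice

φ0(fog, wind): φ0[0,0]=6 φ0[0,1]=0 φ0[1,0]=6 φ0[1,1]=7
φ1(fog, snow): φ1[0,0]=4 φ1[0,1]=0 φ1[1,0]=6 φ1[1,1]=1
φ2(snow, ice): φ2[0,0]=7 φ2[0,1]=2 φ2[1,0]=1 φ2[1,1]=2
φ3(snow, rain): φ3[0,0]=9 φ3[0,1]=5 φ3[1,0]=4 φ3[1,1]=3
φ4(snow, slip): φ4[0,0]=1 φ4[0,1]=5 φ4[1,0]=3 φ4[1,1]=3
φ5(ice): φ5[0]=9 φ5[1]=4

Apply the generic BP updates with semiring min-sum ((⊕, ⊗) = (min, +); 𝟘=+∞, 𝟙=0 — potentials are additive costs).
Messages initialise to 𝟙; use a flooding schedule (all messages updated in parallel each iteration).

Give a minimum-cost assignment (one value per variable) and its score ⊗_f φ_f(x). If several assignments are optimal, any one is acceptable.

assignment: (fog=0, wind=1, snow=1, slip=0, rain=1, ice=1); score = 12

init: all messages = 𝟙 over 2 values
r1 m[φ0→fog] = [0, 6]
r1 m[φ0→wind] = [6, 0]
r1 m[φ1→fog] = [0, 1]
r1 m[φ1→snow] = [4, 0]
r1 m[φ2→snow] = [2, 1]
r1 m[φ2→ice] = [1, 2]
r1 m[φ3→snow] = [5, 3]
r1 m[φ3→rain] = [4, 3]
r1 m[φ4→snow] = [1, 3]
r1 m[φ4→slip] = [1, 3]
r1 m[φ5→ice] = [9, 4]
r1 m[fog→φ0] = [0, 0]
r1 m[fog→φ1] = [0, 0]
r1 m[wind→φ0] = [0, 0]
r1 m[snow→φ1] = [0, 0]
r1 m[snow→φ2] = [0, 0]
r1 m[snow→φ3] = [0, 0]
r1 m[snow→φ4] = [0, 0]
r1 m[slip→φ4] = [0, 0]
r1 m[rain→φ3] = [0, 0]
r1 m[ice→φ2] = [0, 0]
r1 m[ice→φ5] = [0, 0]
r2 m[φ0→fog] = [0, 6]
r2 m[φ0→wind] = [6, 0]
r2 m[φ1→fog] = [0, 1]
r2 m[φ1→snow] = [4, 0]
r2 m[φ2→snow] = [2, 1]
r2 m[φ2→ice] = [1, 2]
r2 m[φ3→snow] = [5, 3]
r2 m[φ3→rain] = [4, 3]
r2 m[φ4→snow] = [1, 3]
r2 m[φ4→slip] = [1, 3]
r2 m[φ5→ice] = [9, 4]
r2 m[fog→φ0] = [0, 1]
r2 m[fog→φ1] = [0, 6]
r2 m[wind→φ0] = [0, 0]
r2 m[snow→φ1] = [8, 7]
r2 m[snow→φ2] = [10, 6]
r2 m[snow→φ3] = [7, 4]
r2 m[snow→φ4] = [11, 4]
r2 m[slip→φ4] = [0, 0]
r2 m[rain→φ3] = [0, 0]
r2 m[ice→φ2] = [9, 4]
r2 m[ice→φ5] = [1, 2]
r3 m[φ0→fog] = [0, 6]
r3 m[φ0→wind] = [6, 0]
r3 m[φ1→fog] = [7, 8]
r3 m[φ1→snow] = [4, 0]
r3 m[φ2→snow] = [6, 6]
r3 m[φ2→ice] = [7, 8]
r3 m[φ3→snow] = [5, 3]
r3 m[φ3→rain] = [8, 7]
r3 m[φ4→snow] = [1, 3]
r3 m[φ4→slip] = [7, 7]
r3 m[φ5→ice] = [9, 4]
r3 m[fog→φ0] = [0, 1]
r3 m[fog→φ1] = [0, 6]
r3 m[wind→φ0] = [0, 0]
r3 m[snow→φ1] = [8, 7]
r3 m[snow→φ2] = [10, 6]
r3 m[snow→φ3] = [7, 4]
r3 m[snow→φ4] = [11, 4]
r3 m[slip→φ4] = [0, 0]
r3 m[rain→φ3] = [0, 0]
r3 m[ice→φ2] = [9, 4]
r3 m[ice→φ5] = [1, 2]
r4 m[φ0→fog] = [0, 6]
r4 m[φ0→wind] = [6, 0]
r4 m[φ1→fog] = [7, 8]
r4 m[φ1→snow] = [4, 0]
r4 m[φ2→snow] = [6, 6]
r4 m[φ2→ice] = [7, 8]
r4 m[φ3→snow] = [5, 3]
r4 m[φ3→rain] = [8, 7]
r4 m[φ4→snow] = [1, 3]
r4 m[φ4→slip] = [7, 7]
r4 m[φ5→ice] = [9, 4]
r4 m[fog→φ0] = [7, 8]
r4 m[fog→φ1] = [0, 6]
r4 m[wind→φ0] = [0, 0]
r4 m[snow→φ1] = [12, 12]
r4 m[snow→φ2] = [10, 6]
r4 m[snow→φ3] = [11, 9]
r4 m[snow→φ4] = [15, 9]
r4 m[slip→φ4] = [0, 0]
r4 m[rain→φ3] = [0, 0]
r4 m[ice→φ2] = [9, 4]
r4 m[ice→φ5] = [7, 8]
r5 m[φ0→fog] = [0, 6]
r5 m[φ0→wind] = [13, 7]
r5 m[φ1→fog] = [12, 13]
r5 m[φ1→snow] = [4, 0]
r5 m[φ2→snow] = [6, 6]
r5 m[φ2→ice] = [7, 8]
r5 m[φ3→snow] = [5, 3]
r5 m[φ3→rain] = [13, 12]
r5 m[φ4→snow] = [1, 3]
r5 m[φ4→slip] = [12, 12]
r5 m[φ5→ice] = [9, 4]
r5 m[fog→φ0] = [7, 8]
r5 m[fog→φ1] = [0, 6]
r5 m[wind→φ0] = [0, 0]
r5 m[snow→φ1] = [12, 12]
r5 m[snow→φ2] = [10, 6]
r5 m[snow→φ3] = [11, 9]
r5 m[snow→φ4] = [15, 9]
r5 m[slip→φ4] = [0, 0]
r5 m[rain→φ3] = [0, 0]
r5 m[ice→φ2] = [9, 4]
r5 m[ice→φ5] = [7, 8]
r6 m[φ0→fog] = [0, 6]
r6 m[φ0→wind] = [13, 7]
r6 m[φ1→fog] = [12, 13]
r6 m[φ1→snow] = [4, 0]
r6 m[φ2→snow] = [6, 6]
r6 m[φ2→ice] = [7, 8]
r6 m[φ3→snow] = [5, 3]
r6 m[φ3→rain] = [13, 12]
r6 m[φ4→snow] = [1, 3]
r6 m[φ4→slip] = [12, 12]
r6 m[φ5→ice] = [9, 4]
r6 m[fog→φ0] = [12, 13]
r6 m[fog→φ1] = [0, 6]
r6 m[wind→φ0] = [0, 0]
r6 m[snow→φ1] = [12, 12]
r6 m[snow→φ2] = [10, 6]
r6 m[snow→φ3] = [11, 9]
r6 m[snow→φ4] = [15, 9]
r6 m[slip→φ4] = [0, 0]
r6 m[rain→φ3] = [0, 0]
r6 m[ice→φ2] = [9, 4]
r6 m[ice→φ5] = [7, 8]
r7 m[φ0→fog] = [0, 6]
r7 m[φ0→wind] = [18, 12]
r7 m[φ1→fog] = [12, 13]
r7 m[φ1→snow] = [4, 0]
r7 m[φ2→snow] = [6, 6]
r7 m[φ2→ice] = [7, 8]
r7 m[φ3→snow] = [5, 3]
r7 m[φ3→rain] = [13, 12]
r7 m[φ4→snow] = [1, 3]
r7 m[φ4→slip] = [12, 12]
r7 m[φ5→ice] = [9, 4]
r7 m[fog→φ0] = [12, 13]
r7 m[fog→φ1] = [0, 6]
r7 m[wind→φ0] = [0, 0]
r7 m[snow→φ1] = [12, 12]
r7 m[snow→φ2] = [10, 6]
r7 m[snow→φ3] = [11, 9]
r7 m[snow→φ4] = [15, 9]
r7 m[slip→φ4] = [0, 0]
r7 m[rain→φ3] = [0, 0]
r7 m[ice→φ2] = [9, 4]
r7 m[ice→φ5] = [7, 8]
r8 m[φ0→fog] = [0, 6]
r8 m[φ0→wind] = [18, 12]
r8 m[φ1→fog] = [12, 13]
r8 m[φ1→snow] = [4, 0]
r8 m[φ2→snow] = [6, 6]
r8 m[φ2→ice] = [7, 8]
r8 m[φ3→snow] = [5, 3]
r8 m[φ3→rain] = [13, 12]
r8 m[φ4→snow] = [1, 3]
r8 m[φ4→slip] = [12, 12]
r8 m[φ5→ice] = [9, 4]
r8 m[fog→φ0] = [12, 13]
r8 m[fog→φ1] = [0, 6]
r8 m[wind→φ0] = [0, 0]
r8 m[snow→φ1] = [12, 12]
r8 m[snow→φ2] = [10, 6]
r8 m[snow→φ3] = [11, 9]
r8 m[snow→φ4] = [15, 9]
r8 m[slip→φ4] = [0, 0]
r8 m[rain→φ3] = [0, 0]
r8 m[ice→φ2] = [9, 4]
r8 m[ice→φ5] = [7, 8]
fixed point reached at round 8
traceback from fog: (fog=0, wind=1, snow=1, slip=0, rain=1, ice=1), score=12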